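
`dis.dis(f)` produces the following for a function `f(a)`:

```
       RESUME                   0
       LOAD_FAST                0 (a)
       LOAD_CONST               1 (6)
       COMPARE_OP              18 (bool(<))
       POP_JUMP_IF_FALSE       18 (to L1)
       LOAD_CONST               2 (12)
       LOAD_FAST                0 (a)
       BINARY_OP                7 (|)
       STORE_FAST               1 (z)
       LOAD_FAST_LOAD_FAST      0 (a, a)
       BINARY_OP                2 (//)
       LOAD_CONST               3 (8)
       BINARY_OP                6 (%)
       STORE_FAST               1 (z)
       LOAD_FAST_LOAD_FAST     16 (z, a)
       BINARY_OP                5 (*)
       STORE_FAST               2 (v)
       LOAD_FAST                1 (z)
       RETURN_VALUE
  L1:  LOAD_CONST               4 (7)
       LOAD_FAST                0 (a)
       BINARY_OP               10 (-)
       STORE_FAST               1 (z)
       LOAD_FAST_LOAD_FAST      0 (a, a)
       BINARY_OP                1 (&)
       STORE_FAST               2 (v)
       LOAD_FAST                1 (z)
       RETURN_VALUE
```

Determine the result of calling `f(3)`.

1

LOAD_FAST a → push 3. Stack: [3]
LOAD_CONST → push 6. Stack: [3, 6]
COMPARE_OP bool(<) → 3 vs 6 = True. Stack: [True]
POP_JUMP_IF_FALSE → pop True; no jump. Stack: []
LOAD_CONST → push 12. Stack: [12]
LOAD_FAST a → push 3. Stack: [12, 3]
BINARY_OP | → 12 | 3 = 15. Stack: [15]
STORE_FAST z → z=15. Stack: []
LOAD_FAST_LOAD_FAST a,a → push 3,3. Stack: [3, 3]
BINARY_OP // → 3 // 3 = 1. Stack: [1]
LOAD_CONST → push 8. Stack: [1, 8]
BINARY_OP % → 1 % 8 = 1. Stack: [1]
STORE_FAST z → z=1. Stack: []
LOAD_FAST_LOAD_FAST z,a → push 1,3. Stack: [1, 3]
BINARY_OP * → 1 * 3 = 3. Stack: [3]
STORE_FAST v → v=3. Stack: []
LOAD_FAST z → push 1. Stack: [1]
RETURN_VALUE → return 1.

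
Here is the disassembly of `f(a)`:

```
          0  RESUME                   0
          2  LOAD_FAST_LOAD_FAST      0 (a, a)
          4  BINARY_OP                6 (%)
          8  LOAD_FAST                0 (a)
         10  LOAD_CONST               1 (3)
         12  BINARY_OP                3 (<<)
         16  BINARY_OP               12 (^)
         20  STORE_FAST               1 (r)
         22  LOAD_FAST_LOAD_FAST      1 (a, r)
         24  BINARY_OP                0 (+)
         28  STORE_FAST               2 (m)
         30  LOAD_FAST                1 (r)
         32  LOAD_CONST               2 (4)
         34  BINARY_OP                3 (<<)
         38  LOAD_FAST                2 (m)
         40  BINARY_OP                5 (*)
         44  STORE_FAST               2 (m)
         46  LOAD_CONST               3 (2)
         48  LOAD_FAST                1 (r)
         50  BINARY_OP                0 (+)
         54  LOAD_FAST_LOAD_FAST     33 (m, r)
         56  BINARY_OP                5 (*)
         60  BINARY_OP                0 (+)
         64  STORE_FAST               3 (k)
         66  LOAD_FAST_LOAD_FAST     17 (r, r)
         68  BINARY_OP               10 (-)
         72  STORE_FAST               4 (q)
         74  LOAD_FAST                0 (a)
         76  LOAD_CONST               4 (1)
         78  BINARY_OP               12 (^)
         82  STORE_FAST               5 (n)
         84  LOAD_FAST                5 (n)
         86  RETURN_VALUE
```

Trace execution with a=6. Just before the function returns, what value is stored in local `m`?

LOAD_FAST_LOAD_FAST a,a → push 6,6. Stack: [6, 6]
BINARY_OP % → 6 % 6 = 0. Stack: [0]
LOAD_FAST a → push 6. Stack: [0, 6]
LOAD_CONST → push 3. Stack: [0, 6, 3]
BINARY_OP << → 6 << 3 = 48. Stack: [0, 48]
BINARY_OP ^ → 0 ^ 48 = 48. Stack: [48]
STORE_FAST r → r=48. Stack: []
LOAD_FAST_LOAD_FAST a,r → push 6,48. Stack: [6, 48]
BINARY_OP + → 6 + 48 = 54. Stack: [54]
STORE_FAST m → m=54. Stack: []
LOAD_FAST r → push 48. Stack: [48]
LOAD_CONST → push 4. Stack: [48, 4]
BINARY_OP << → 48 << 4 = 768. Stack: [768]
LOAD_FAST m → push 54. Stack: [768, 54]
BINARY_OP * → 768 * 54 = 41472. Stack: [41472]
STORE_FAST m → m=41472. Stack: []
LOAD_CONST → push 2. Stack: [2]
LOAD_FAST r → push 48. Stack: [2, 48]
BINARY_OP + → 2 + 48 = 50. Stack: [50]
LOAD_FAST_LOAD_FAST m,r → push 41472,48. Stack: [50, 41472, 48]
BINARY_OP * → 41472 * 48 = 1990656. Stack: [50, 1990656]
BINARY_OP + → 50 + 1990656 = 1990706. Stack: [1990706]
STORE_FAST k → k=1990706. Stack: []
LOAD_FAST_LOAD_FAST r,r → push 48,48. Stack: [48, 48]
BINARY_OP - → 48 - 48 = 0. Stack: [0]
STORE_FAST q → q=0. Stack: []
LOAD_FAST a → push 6. Stack: [6]
LOAD_CONST → push 1. Stack: [6, 1]
BINARY_OP ^ → 6 ^ 1 = 7. Stack: [7]
STORE_FAST n → n=7. Stack: []
LOAD_FAST n → push 7. Stack: [7]
RETURN_VALUE → return 7.

41472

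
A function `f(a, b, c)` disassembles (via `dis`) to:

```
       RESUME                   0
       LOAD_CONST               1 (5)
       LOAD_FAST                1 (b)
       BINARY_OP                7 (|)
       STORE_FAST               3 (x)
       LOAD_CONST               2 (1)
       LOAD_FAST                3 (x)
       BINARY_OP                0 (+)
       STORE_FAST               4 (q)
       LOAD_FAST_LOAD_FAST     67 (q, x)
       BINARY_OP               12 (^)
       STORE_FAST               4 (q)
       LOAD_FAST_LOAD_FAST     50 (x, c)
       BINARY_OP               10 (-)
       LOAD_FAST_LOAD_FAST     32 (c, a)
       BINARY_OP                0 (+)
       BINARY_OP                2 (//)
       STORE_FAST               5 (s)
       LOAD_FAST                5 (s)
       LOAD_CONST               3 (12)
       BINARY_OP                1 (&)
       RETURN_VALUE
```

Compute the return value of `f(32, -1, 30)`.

LOAD_CONST → push 5. Stack: [5]
LOAD_FAST b → push -1. Stack: [5, -1]
BINARY_OP | → 5 | -1 = -1. Stack: [-1]
STORE_FAST x → x=-1. Stack: []
LOAD_CONST → push 1. Stack: [1]
LOAD_FAST x → push -1. Stack: [1, -1]
BINARY_OP + → 1 + -1 = 0. Stack: [0]
STORE_FAST q → q=0. Stack: []
LOAD_FAST_LOAD_FAST q,x → push 0,-1. Stack: [0, -1]
BINARY_OP ^ → 0 ^ -1 = -1. Stack: [-1]
STORE_FAST q → q=-1. Stack: []
LOAD_FAST_LOAD_FAST x,c → push -1,30. Stack: [-1, 30]
BINARY_OP - → -1 - 30 = -31. Stack: [-31]
LOAD_FAST_LOAD_FAST c,a → push 30,32. Stack: [-31, 30, 32]
BINARY_OP + → 30 + 32 = 62. Stack: [-31, 62]
BINARY_OP // → -31 // 62 = -1. Stack: [-1]
STORE_FAST s → s=-1. Stack: []
LOAD_FAST s → push -1. Stack: [-1]
LOAD_CONST → push 12. Stack: [-1, 12]
BINARY_OP & → -1 & 12 = 12. Stack: [12]
RETURN_VALUE → return 12.

12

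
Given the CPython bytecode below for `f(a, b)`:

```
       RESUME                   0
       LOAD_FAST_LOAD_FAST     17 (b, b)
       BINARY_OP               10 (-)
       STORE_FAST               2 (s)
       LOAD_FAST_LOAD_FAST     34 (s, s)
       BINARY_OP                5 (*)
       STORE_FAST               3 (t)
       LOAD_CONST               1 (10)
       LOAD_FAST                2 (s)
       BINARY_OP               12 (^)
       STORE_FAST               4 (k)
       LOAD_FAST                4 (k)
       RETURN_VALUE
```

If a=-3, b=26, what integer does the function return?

10

LOAD_FAST_LOAD_FAST b,b → push 26,26. Stack: [26, 26]
BINARY_OP - → 26 - 26 = 0. Stack: [0]
STORE_FAST s → s=0. Stack: []
LOAD_FAST_LOAD_FAST s,s → push 0,0. Stack: [0, 0]
BINARY_OP * → 0 * 0 = 0. Stack: [0]
STORE_FAST t → t=0. Stack: []
LOAD_CONST → push 10. Stack: [10]
LOAD_FAST s → push 0. Stack: [10, 0]
BINARY_OP ^ → 10 ^ 0 = 10. Stack: [10]
STORE_FAST k → k=10. Stack: []
LOAD_FAST k → push 10. Stack: [10]
RETURN_VALUE → return 10.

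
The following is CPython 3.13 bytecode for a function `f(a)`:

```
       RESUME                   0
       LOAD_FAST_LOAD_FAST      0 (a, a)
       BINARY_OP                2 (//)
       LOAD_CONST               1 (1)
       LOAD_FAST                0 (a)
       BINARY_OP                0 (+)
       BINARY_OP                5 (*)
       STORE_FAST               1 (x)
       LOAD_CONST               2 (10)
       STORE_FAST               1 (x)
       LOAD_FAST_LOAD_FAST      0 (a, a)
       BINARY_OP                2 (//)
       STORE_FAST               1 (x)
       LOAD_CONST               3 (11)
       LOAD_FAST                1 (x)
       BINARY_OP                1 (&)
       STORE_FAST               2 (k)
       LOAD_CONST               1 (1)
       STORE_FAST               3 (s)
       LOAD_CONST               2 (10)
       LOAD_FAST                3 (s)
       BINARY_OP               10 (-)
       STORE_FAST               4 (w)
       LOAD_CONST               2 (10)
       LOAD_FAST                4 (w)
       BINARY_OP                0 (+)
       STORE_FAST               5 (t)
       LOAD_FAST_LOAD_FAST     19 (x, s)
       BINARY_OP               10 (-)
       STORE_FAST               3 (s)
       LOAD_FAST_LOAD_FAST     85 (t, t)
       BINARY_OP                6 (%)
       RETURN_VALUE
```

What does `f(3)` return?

0

LOAD_FAST_LOAD_FAST a,a → push 3,3. Stack: [3, 3]
BINARY_OP // → 3 // 3 = 1. Stack: [1]
LOAD_CONST → push 1. Stack: [1, 1]
LOAD_FAST a → push 3. Stack: [1, 1, 3]
BINARY_OP + → 1 + 3 = 4. Stack: [1, 4]
BINARY_OP * → 1 * 4 = 4. Stack: [4]
STORE_FAST x → x=4. Stack: []
LOAD_CONST → push 10. Stack: [10]
STORE_FAST x → x=10. Stack: []
LOAD_FAST_LOAD_FAST a,a → push 3,3. Stack: [3, 3]
BINARY_OP // → 3 // 3 = 1. Stack: [1]
STORE_FAST x → x=1. Stack: []
LOAD_CONST → push 11. Stack: [11]
LOAD_FAST x → push 1. Stack: [11, 1]
BINARY_OP & → 11 & 1 = 1. Stack: [1]
STORE_FAST k → k=1. Stack: []
LOAD_CONST → push 1. Stack: [1]
STORE_FAST s → s=1. Stack: []
LOAD_CONST → push 10. Stack: [10]
LOAD_FAST s → push 1. Stack: [10, 1]
BINARY_OP - → 10 - 1 = 9. Stack: [9]
STORE_FAST w → w=9. Stack: []
LOAD_CONST → push 10. Stack: [10]
LOAD_FAST w → push 9. Stack: [10, 9]
BINARY_OP + → 10 + 9 = 19. Stack: [19]
STORE_FAST t → t=19. Stack: []
LOAD_FAST_LOAD_FAST x,s → push 1,1. Stack: [1, 1]
BINARY_OP - → 1 - 1 = 0. Stack: [0]
STORE_FAST s → s=0. Stack: []
LOAD_FAST_LOAD_FAST t,t → push 19,19. Stack: [19, 19]
BINARY_OP % → 19 % 19 = 0. Stack: [0]
RETURN_VALUE → return 0.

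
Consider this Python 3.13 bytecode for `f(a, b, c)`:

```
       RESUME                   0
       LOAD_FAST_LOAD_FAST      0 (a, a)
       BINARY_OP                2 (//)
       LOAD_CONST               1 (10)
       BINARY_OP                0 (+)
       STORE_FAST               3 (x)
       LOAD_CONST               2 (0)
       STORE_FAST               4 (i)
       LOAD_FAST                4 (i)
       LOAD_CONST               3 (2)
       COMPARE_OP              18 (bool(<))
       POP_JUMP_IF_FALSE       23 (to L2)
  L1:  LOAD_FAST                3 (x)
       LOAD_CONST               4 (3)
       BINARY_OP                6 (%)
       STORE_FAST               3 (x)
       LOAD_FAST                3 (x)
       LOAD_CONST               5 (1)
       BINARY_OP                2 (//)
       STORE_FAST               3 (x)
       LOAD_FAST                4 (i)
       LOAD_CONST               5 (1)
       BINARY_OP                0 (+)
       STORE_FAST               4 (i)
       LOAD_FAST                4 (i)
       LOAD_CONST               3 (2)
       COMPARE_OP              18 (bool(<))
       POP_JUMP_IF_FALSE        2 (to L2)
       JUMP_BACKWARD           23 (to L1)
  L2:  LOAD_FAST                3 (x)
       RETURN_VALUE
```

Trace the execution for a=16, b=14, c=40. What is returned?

2

LOAD_FAST_LOAD_FAST a,a → push 16,16. Stack: [16, 16]
BINARY_OP // → 16 // 16 = 1. Stack: [1]
LOAD_CONST → push 10. Stack: [1, 10]
BINARY_OP + → 1 + 10 = 11. Stack: [11]
STORE_FAST x → x=11. Stack: []
LOAD_CONST → push 0. Stack: [0]
STORE_FAST i → i=0. Stack: []
LOAD_FAST i → push 0. Stack: [0]
LOAD_CONST → push 2. Stack: [0, 2]
COMPARE_OP bool(<) → 0 vs 2 = True. Stack: [True]
POP_JUMP_IF_FALSE → pop True; no jump. Stack: []
LOAD_FAST x → push 11. Stack: [11]
LOAD_CONST → push 3. Stack: [11, 3]
BINARY_OP % → 11 % 3 = 2. Stack: [2]
STORE_FAST x → x=2. Stack: []
LOAD_FAST x → push 2. Stack: [2]
LOAD_CONST → push 1. Stack: [2, 1]
BINARY_OP // → 2 // 1 = 2. Stack: [2]
STORE_FAST x → x=2. Stack: []
LOAD_FAST i → push 0. Stack: [0]
LOAD_CONST → push 1. Stack: [0, 1]
BINARY_OP + → 0 + 1 = 1. Stack: [1]
STORE_FAST i → i=1. Stack: []
LOAD_FAST i → push 1. Stack: [1]
LOAD_CONST → push 2. Stack: [1, 2]
COMPARE_OP bool(<) → 1 vs 2 = True. Stack: [True]
POP_JUMP_IF_FALSE → pop True; no jump. Stack: []
LOAD_FAST x → push 2. Stack: [2]
LOAD_CONST → push 3. Stack: [2, 3]
BINARY_OP % → 2 % 3 = 2. Stack: [2]
STORE_FAST x → x=2. Stack: []
LOAD_FAST x → push 2. Stack: [2]
LOAD_CONST → push 1. Stack: [2, 1]
BINARY_OP // → 2 // 1 = 2. Stack: [2]
STORE_FAST x → x=2. Stack: []
LOAD_FAST i → push 1. Stack: [1]
LOAD_CONST → push 1. Stack: [1, 1]
BINARY_OP + → 1 + 1 = 2. Stack: [2]
STORE_FAST i → i=2. Stack: []
LOAD_FAST i → push 2. Stack: [2]
LOAD_CONST → push 2. Stack: [2, 2]
COMPARE_OP bool(<) → 2 vs 2 = False. Stack: [False]
POP_JUMP_IF_FALSE → pop False; jump. Stack: []
LOAD_FAST x → push 2. Stack: [2]
RETURN_VALUE → return 2.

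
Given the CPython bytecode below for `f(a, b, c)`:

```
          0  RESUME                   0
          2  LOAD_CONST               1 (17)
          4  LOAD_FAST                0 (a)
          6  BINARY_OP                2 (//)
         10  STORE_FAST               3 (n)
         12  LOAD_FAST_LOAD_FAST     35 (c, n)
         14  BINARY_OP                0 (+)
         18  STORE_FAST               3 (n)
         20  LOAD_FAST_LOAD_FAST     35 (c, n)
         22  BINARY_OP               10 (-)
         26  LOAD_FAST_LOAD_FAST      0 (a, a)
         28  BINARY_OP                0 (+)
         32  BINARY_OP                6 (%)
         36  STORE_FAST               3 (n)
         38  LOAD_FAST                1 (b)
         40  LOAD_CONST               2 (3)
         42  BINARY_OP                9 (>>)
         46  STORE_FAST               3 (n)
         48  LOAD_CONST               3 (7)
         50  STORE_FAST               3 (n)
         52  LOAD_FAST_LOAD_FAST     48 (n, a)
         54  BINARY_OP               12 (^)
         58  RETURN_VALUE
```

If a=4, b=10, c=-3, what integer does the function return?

3

LOAD_CONST → push 17. Stack: [17]
LOAD_FAST a → push 4. Stack: [17, 4]
BINARY_OP // → 17 // 4 = 4. Stack: [4]
STORE_FAST n → n=4. Stack: []
LOAD_FAST_LOAD_FAST c,n → push -3,4. Stack: [-3, 4]
BINARY_OP + → -3 + 4 = 1. Stack: [1]
STORE_FAST n → n=1. Stack: []
LOAD_FAST_LOAD_FAST c,n → push -3,1. Stack: [-3, 1]
BINARY_OP - → -3 - 1 = -4. Stack: [-4]
LOAD_FAST_LOAD_FAST a,a → push 4,4. Stack: [-4, 4, 4]
BINARY_OP + → 4 + 4 = 8. Stack: [-4, 8]
BINARY_OP % → -4 % 8 = 4. Stack: [4]
STORE_FAST n → n=4. Stack: []
LOAD_FAST b → push 10. Stack: [10]
LOAD_CONST → push 3. Stack: [10, 3]
BINARY_OP >> → 10 >> 3 = 1. Stack: [1]
STORE_FAST n → n=1. Stack: []
LOAD_CONST → push 7. Stack: [7]
STORE_FAST n → n=7. Stack: []
LOAD_FAST_LOAD_FAST n,a → push 7,4. Stack: [7, 4]
BINARY_OP ^ → 7 ^ 4 = 3. Stack: [3]
RETURN_VALUE → return 3.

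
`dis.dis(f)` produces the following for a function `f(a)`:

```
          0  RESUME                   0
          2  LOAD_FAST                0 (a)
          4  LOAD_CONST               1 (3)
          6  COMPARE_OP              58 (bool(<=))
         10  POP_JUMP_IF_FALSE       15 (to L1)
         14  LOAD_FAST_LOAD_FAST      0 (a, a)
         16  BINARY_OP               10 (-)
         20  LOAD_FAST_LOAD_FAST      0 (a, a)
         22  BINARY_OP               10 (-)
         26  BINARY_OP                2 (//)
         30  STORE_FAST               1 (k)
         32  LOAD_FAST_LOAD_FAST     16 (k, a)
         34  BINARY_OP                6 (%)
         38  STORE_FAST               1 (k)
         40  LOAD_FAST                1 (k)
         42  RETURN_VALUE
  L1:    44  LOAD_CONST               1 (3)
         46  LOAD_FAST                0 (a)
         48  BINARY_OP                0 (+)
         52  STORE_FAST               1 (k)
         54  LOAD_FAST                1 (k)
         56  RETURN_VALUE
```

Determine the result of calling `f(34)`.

37

LOAD_FAST a → push 34. Stack: [34]
LOAD_CONST → push 3. Stack: [34, 3]
COMPARE_OP bool(<=) → 34 vs 3 = False. Stack: [False]
POP_JUMP_IF_FALSE → pop False; jump. Stack: []
LOAD_CONST → push 3. Stack: [3]
LOAD_FAST a → push 34. Stack: [3, 34]
BINARY_OP + → 3 + 34 = 37. Stack: [37]
STORE_FAST k → k=37. Stack: []
LOAD_FAST k → push 37. Stack: [37]
RETURN_VALUE → return 37.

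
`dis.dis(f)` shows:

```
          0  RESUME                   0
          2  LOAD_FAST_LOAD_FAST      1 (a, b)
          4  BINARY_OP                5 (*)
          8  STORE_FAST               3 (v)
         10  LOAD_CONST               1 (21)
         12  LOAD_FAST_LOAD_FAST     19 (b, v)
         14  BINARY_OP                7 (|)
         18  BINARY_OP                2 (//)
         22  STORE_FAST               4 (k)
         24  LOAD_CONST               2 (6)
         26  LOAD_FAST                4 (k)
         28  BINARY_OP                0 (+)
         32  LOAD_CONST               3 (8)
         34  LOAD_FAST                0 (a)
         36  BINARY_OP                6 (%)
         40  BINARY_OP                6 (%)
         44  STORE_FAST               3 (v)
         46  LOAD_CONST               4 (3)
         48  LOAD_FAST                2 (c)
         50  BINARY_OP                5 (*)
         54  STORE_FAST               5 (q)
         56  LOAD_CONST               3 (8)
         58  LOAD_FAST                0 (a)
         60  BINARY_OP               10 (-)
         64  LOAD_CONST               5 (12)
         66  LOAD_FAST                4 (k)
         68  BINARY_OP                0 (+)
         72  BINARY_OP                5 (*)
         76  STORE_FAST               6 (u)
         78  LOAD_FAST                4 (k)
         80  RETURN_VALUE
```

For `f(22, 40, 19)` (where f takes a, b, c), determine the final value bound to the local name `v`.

LOAD_FAST_LOAD_FAST a,b → push 22,40. Stack: [22, 40]
BINARY_OP * → 22 * 40 = 880. Stack: [880]
STORE_FAST v → v=880. Stack: []
LOAD_CONST → push 21. Stack: [21]
LOAD_FAST_LOAD_FAST b,v → push 40,880. Stack: [21, 40, 880]
BINARY_OP | → 40 | 880 = 888. Stack: [21, 888]
BINARY_OP // → 21 // 888 = 0. Stack: [0]
STORE_FAST k → k=0. Stack: []
LOAD_CONST → push 6. Stack: [6]
LOAD_FAST k → push 0. Stack: [6, 0]
BINARY_OP + → 6 + 0 = 6. Stack: [6]
LOAD_CONST → push 8. Stack: [6, 8]
LOAD_FAST a → push 22. Stack: [6, 8, 22]
BINARY_OP % → 8 % 22 = 8. Stack: [6, 8]
BINARY_OP % → 6 % 8 = 6. Stack: [6]
STORE_FAST v → v=6. Stack: []
LOAD_CONST → push 3. Stack: [3]
LOAD_FAST c → push 19. Stack: [3, 19]
BINARY_OP * → 3 * 19 = 57. Stack: [57]
STORE_FAST q → q=57. Stack: []
LOAD_CONST → push 8. Stack: [8]
LOAD_FAST a → push 22. Stack: [8, 22]
BINARY_OP - → 8 - 22 = -14. Stack: [-14]
LOAD_CONST → push 12. Stack: [-14, 12]
LOAD_FAST k → push 0. Stack: [-14, 12, 0]
BINARY_OP + → 12 + 0 = 12. Stack: [-14, 12]
BINARY_OP * → -14 * 12 = -168. Stack: [-168]
STORE_FAST u → u=-168. Stack: []
LOAD_FAST k → push 0. Stack: [0]
RETURN_VALUE → return 0.

6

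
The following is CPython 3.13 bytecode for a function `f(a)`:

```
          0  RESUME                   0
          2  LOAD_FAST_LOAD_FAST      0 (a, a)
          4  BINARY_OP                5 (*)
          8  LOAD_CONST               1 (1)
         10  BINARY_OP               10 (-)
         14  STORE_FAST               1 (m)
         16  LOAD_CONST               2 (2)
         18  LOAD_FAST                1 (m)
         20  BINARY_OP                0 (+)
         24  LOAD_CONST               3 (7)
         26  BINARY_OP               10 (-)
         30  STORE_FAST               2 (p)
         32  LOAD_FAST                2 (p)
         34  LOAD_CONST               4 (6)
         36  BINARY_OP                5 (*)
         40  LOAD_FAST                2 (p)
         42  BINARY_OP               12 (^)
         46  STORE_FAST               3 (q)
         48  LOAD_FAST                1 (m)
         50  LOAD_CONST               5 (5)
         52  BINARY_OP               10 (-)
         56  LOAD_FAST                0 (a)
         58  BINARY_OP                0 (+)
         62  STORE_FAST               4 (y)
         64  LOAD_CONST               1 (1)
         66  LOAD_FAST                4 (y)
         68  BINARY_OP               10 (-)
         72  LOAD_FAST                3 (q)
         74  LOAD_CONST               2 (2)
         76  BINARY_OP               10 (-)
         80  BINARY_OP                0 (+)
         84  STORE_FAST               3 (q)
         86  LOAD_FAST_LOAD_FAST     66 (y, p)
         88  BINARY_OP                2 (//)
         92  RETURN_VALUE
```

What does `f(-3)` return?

LOAD_FAST_LOAD_FAST a,a → push -3,-3. Stack: [-3, -3]
BINARY_OP * → -3 * -3 = 9. Stack: [9]
LOAD_CONST → push 1. Stack: [9, 1]
BINARY_OP - → 9 - 1 = 8. Stack: [8]
STORE_FAST m → m=8. Stack: []
LOAD_CONST → push 2. Stack: [2]
LOAD_FAST m → push 8. Stack: [2, 8]
BINARY_OP + → 2 + 8 = 10. Stack: [10]
LOAD_CONST → push 7. Stack: [10, 7]
BINARY_OP - → 10 - 7 = 3. Stack: [3]
STORE_FAST p → p=3. Stack: []
LOAD_FAST p → push 3. Stack: [3]
LOAD_CONST → push 6. Stack: [3, 6]
BINARY_OP * → 3 * 6 = 18. Stack: [18]
LOAD_FAST p → push 3. Stack: [18, 3]
BINARY_OP ^ → 18 ^ 3 = 17. Stack: [17]
STORE_FAST q → q=17. Stack: []
LOAD_FAST m → push 8. Stack: [8]
LOAD_CONST → push 5. Stack: [8, 5]
BINARY_OP - → 8 - 5 = 3. Stack: [3]
LOAD_FAST a → push -3. Stack: [3, -3]
BINARY_OP + → 3 + -3 = 0. Stack: [0]
STORE_FAST y → y=0. Stack: []
LOAD_CONST → push 1. Stack: [1]
LOAD_FAST y → push 0. Stack: [1, 0]
BINARY_OP - → 1 - 0 = 1. Stack: [1]
LOAD_FAST q → push 17. Stack: [1, 17]
LOAD_CONST → push 2. Stack: [1, 17, 2]
BINARY_OP - → 17 - 2 = 15. Stack: [1, 15]
BINARY_OP + → 1 + 15 = 16. Stack: [16]
STORE_FAST q → q=16. Stack: []
LOAD_FAST_LOAD_FAST y,p → push 0,3. Stack: [0, 3]
BINARY_OP // → 0 // 3 = 0. Stack: [0]
RETURN_VALUE → return 0.

0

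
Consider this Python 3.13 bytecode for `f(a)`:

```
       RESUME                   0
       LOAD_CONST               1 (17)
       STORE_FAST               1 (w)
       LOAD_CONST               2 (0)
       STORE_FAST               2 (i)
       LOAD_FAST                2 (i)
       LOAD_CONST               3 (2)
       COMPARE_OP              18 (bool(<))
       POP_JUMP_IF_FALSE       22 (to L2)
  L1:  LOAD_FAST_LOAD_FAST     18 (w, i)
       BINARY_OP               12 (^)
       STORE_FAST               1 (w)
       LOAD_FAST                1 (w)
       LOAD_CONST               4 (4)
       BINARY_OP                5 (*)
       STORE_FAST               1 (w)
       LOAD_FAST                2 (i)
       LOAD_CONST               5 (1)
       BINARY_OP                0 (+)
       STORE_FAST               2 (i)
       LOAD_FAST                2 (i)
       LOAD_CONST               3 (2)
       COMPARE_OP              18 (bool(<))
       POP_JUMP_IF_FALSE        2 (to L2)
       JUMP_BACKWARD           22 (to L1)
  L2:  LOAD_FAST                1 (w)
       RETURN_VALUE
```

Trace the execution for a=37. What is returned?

LOAD_CONST → push 17. Stack: [17]
STORE_FAST w → w=17. Stack: []
LOAD_CONST → push 0. Stack: [0]
STORE_FAST i → i=0. Stack: []
LOAD_FAST i → push 0. Stack: [0]
LOAD_CONST → push 2. Stack: [0, 2]
COMPARE_OP bool(<) → 0 vs 2 = True. Stack: [True]
POP_JUMP_IF_FALSE → pop True; no jump. Stack: []
LOAD_FAST_LOAD_FAST w,i → push 17,0. Stack: [17, 0]
BINARY_OP ^ → 17 ^ 0 = 17. Stack: [17]
STORE_FAST w → w=17. Stack: []
LOAD_FAST w → push 17. Stack: [17]
LOAD_CONST → push 4. Stack: [17, 4]
BINARY_OP * → 17 * 4 = 68. Stack: [68]
STORE_FAST w → w=68. Stack: []
LOAD_FAST i → push 0. Stack: [0]
LOAD_CONST → push 1. Stack: [0, 1]
BINARY_OP + → 0 + 1 = 1. Stack: [1]
STORE_FAST i → i=1. Stack: []
LOAD_FAST i → push 1. Stack: [1]
LOAD_CONST → push 2. Stack: [1, 2]
COMPARE_OP bool(<) → 1 vs 2 = True. Stack: [True]
POP_JUMP_IF_FALSE → pop True; no jump. Stack: []
LOAD_FAST_LOAD_FAST w,i → push 68,1. Stack: [68, 1]
BINARY_OP ^ → 68 ^ 1 = 69. Stack: [69]
STORE_FAST w → w=69. Stack: []
LOAD_FAST w → push 69. Stack: [69]
LOAD_CONST → push 4. Stack: [69, 4]
BINARY_OP * → 69 * 4 = 276. Stack: [276]
STORE_FAST w → w=276. Stack: []
LOAD_FAST i → push 1. Stack: [1]
LOAD_CONST → push 1. Stack: [1, 1]
BINARY_OP + → 1 + 1 = 2. Stack: [2]
STORE_FAST i → i=2. Stack: []
LOAD_FAST i → push 2. Stack: [2]
LOAD_CONST → push 2. Stack: [2, 2]
COMPARE_OP bool(<) → 2 vs 2 = False. Stack: [False]
POP_JUMP_IF_FALSE → pop False; jump. Stack: []
LOAD_FAST w → push 276. Stack: [276]
RETURN_VALUE → return 276.

276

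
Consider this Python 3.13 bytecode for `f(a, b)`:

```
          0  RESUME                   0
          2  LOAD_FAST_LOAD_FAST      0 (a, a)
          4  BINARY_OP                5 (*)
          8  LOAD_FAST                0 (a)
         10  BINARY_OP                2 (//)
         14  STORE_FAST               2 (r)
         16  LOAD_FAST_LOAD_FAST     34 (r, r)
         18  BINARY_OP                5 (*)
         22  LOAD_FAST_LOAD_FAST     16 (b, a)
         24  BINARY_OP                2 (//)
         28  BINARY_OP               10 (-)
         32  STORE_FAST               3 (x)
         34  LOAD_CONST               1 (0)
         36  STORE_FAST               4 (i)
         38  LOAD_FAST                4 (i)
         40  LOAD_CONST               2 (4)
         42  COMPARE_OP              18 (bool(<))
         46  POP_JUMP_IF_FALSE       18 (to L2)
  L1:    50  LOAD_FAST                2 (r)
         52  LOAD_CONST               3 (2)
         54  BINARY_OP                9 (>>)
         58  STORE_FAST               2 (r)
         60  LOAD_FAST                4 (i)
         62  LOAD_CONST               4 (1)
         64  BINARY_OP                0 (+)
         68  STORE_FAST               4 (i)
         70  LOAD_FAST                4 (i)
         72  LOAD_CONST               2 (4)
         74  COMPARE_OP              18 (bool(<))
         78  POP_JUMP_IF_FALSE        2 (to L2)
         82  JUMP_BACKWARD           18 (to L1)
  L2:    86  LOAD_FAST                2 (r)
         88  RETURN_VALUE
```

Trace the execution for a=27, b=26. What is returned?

LOAD_FAST_LOAD_FAST a,a → push 27,27
BINARY_OP * → 27 * 27 = 729
LOAD_FAST a → push 27
BINARY_OP // → 729 // 27 = 27
STORE_FAST r → r=27
LOAD_FAST_LOAD_FAST r,r → push 27,27
BINARY_OP * → 27 * 27 = 729
LOAD_FAST_LOAD_FAST b,a → push 26,27
BINARY_OP // → 26 // 27 = 0
BINARY_OP - → 729 - 0 = 729
STORE_FAST x → x=729
LOAD_CONST → push 0
STORE_FAST i → i=0
LOAD_FAST i → push 0
LOAD_CONST → push 4
COMPARE_OP bool(<) → 0 vs 4 = True
POP_JUMP_IF_FALSE → pop True; no jump
LOAD_FAST r → push 27
LOAD_CONST → push 2
BINARY_OP >> → 27 >> 2 = 6
STORE_FAST r → r=6
LOAD_FAST i → push 0
LOAD_CONST → push 1
BINARY_OP + → 0 + 1 = 1
STORE_FAST i → i=1
LOAD_FAST i → push 1
LOAD_CONST → push 4
COMPARE_OP bool(<) → 1 vs 4 = True
POP_JUMP_IF_FALSE → pop True; no jump
LOAD_FAST r → push 6
LOAD_CONST → push 2
BINARY_OP >> → 6 >> 2 = 1
STORE_FAST r → r=1
LOAD_FAST i → push 1
LOAD_CONST → push 1
BINARY_OP + → 1 + 1 = 2
STORE_FAST i → i=2
LOAD_FAST i → push 2
LOAD_CONST → push 4
COMPARE_OP bool(<) → 2 vs 4 = True
POP_JUMP_IF_FALSE → pop True; no jump
LOAD_FAST r → push 1
LOAD_CONST → push 2
BINARY_OP >> → 1 >> 2 = 0
STORE_FAST r → r=0
LOAD_FAST i → push 2
LOAD_CONST → push 1
BINARY_OP + → 2 + 1 = 3
STORE_FAST i → i=3
LOAD_FAST i → push 3
LOAD_CONST → push 4
COMPARE_OP bool(<) → 3 vs 4 = True
POP_JUMP_IF_FALSE → pop True; no jump
LOAD_FAST r → push 0
LOAD_CONST → push 2
BINARY_OP >> → 0 >> 2 = 0
STORE_FAST r → r=0
LOAD_FAST i → push 3
LOAD_CONST → push 1
BINARY_OP + → 3 + 1 = 4
STORE_FAST i → i=4
LOAD_FAST i → push 4
LOAD_CONST → push 4
COMPARE_OP bool(<) → 4 vs 4 = False
POP_JUMP_IF_FALSE → pop False; jump
LOAD_FAST r → push 0
RETURN_VALUE → return 0.

0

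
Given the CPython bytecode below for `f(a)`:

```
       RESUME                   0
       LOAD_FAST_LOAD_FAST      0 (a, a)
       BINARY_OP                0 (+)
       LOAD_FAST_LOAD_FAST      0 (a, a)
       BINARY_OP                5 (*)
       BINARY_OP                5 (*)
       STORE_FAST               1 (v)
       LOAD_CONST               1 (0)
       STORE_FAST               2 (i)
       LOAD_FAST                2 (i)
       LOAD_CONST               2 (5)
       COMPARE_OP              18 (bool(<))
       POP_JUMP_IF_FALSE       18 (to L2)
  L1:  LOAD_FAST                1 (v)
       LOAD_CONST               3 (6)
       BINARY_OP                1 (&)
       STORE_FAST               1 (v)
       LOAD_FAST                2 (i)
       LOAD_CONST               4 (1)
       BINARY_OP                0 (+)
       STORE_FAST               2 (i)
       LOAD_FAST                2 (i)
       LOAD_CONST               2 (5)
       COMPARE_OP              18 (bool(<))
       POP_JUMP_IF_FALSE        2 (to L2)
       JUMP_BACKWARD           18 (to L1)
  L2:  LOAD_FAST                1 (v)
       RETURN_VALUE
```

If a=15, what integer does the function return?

LOAD_FAST_LOAD_FAST a,a → push 15,15
BINARY_OP + → 15 + 15 = 30
LOAD_FAST_LOAD_FAST a,a → push 15,15
BINARY_OP * → 15 * 15 = 225
BINARY_OP * → 30 * 225 = 6750
STORE_FAST v → v=6750
LOAD_CONST → push 0
STORE_FAST i → i=0
LOAD_FAST i → push 0
LOAD_CONST → push 5
COMPARE_OP bool(<) → 0 vs 5 = True
POP_JUMP_IF_FALSE → pop True; no jump
LOAD_FAST v → push 6750
LOAD_CONST → push 6
BINARY_OP & → 6750 & 6 = 6
STORE_FAST v → v=6
LOAD_FAST i → push 0
LOAD_CONST → push 1
BINARY_OP + → 0 + 1 = 1
STORE_FAST i → i=1
LOAD_FAST i → push 1
LOAD_CONST → push 5
COMPARE_OP bool(<) → 1 vs 5 = True
POP_JUMP_IF_FALSE → pop True; no jump
LOAD_FAST v → push 6
LOAD_CONST → push 6
BINARY_OP & → 6 & 6 = 6
STORE_FAST v → v=6
LOAD_FAST i → push 1
LOAD_CONST → push 1
BINARY_OP + → 1 + 1 = 2
STORE_FAST i → i=2
LOAD_FAST i → push 2
LOAD_CONST → push 5
COMPARE_OP bool(<) → 2 vs 5 = True
POP_JUMP_IF_FALSE → pop True; no jump
LOAD_FAST v → push 6
LOAD_CONST → push 6
BINARY_OP & → 6 & 6 = 6
STORE_FAST v → v=6
LOAD_FAST i → push 2
LOAD_CONST → push 1
BINARY_OP + → 2 + 1 = 3
STORE_FAST i → i=3
LOAD_FAST i → push 3
LOAD_CONST → push 5
COMPARE_OP bool(<) → 3 vs 5 = True
POP_JUMP_IF_FALSE → pop True; no jump
LOAD_FAST v → push 6
LOAD_CONST → push 6
BINARY_OP & → 6 & 6 = 6
STORE_FAST v → v=6
LOAD_FAST i → push 3
LOAD_CONST → push 1
BINARY_OP + → 3 + 1 = 4
STORE_FAST i → i=4
LOAD_FAST i → push 4
LOAD_CONST → push 5
COMPARE_OP bool(<) → 4 vs 5 = True
POP_JUMP_IF_FALSE → pop True; no jump
LOAD_FAST v → push 6
LOAD_CONST → push 6
BINARY_OP & → 6 & 6 = 6
STORE_FAST v → v=6
LOAD_FAST i → push 4
LOAD_CONST → push 1
BINARY_OP + → 4 + 1 = 5
STORE_FAST i → i=5
LOAD_FAST i → push 5
LOAD_CONST → push 5
COMPARE_OP bool(<) → 5 vs 5 = False
POP_JUMP_IF_FALSE → pop False; jump
LOAD_FAST v → push 6
RETURN_VALUE → return 6.

6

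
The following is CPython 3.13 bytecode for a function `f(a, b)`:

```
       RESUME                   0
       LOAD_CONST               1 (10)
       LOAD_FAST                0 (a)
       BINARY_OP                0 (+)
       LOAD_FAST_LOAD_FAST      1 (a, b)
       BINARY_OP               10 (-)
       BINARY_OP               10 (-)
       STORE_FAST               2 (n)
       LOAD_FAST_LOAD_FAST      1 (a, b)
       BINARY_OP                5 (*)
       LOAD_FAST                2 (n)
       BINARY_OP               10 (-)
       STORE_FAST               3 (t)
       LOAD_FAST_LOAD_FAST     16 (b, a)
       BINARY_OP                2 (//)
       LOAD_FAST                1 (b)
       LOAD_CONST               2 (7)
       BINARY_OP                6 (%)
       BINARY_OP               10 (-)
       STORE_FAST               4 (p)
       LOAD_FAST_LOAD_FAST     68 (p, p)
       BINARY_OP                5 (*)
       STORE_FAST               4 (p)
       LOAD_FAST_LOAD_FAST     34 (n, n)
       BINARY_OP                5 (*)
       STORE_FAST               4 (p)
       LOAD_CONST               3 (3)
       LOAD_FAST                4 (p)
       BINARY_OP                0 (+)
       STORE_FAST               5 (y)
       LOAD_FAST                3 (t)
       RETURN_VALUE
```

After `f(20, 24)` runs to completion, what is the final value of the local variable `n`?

34

LOAD_CONST → push 10. Stack: [10]
LOAD_FAST a → push 20. Stack: [10, 20]
BINARY_OP + → 10 + 20 = 30. Stack: [30]
LOAD_FAST_LOAD_FAST a,b → push 20,24. Stack: [30, 20, 24]
BINARY_OP - → 20 - 24 = -4. Stack: [30, -4]
BINARY_OP - → 30 - -4 = 34. Stack: [34]
STORE_FAST n → n=34. Stack: []
LOAD_FAST_LOAD_FAST a,b → push 20,24. Stack: [20, 24]
BINARY_OP * → 20 * 24 = 480. Stack: [480]
LOAD_FAST n → push 34. Stack: [480, 34]
BINARY_OP - → 480 - 34 = 446. Stack: [446]
STORE_FAST t → t=446. Stack: []
LOAD_FAST_LOAD_FAST b,a → push 24,20. Stack: [24, 20]
BINARY_OP // → 24 // 20 = 1. Stack: [1]
LOAD_FAST b → push 24. Stack: [1, 24]
LOAD_CONST → push 7. Stack: [1, 24, 7]
BINARY_OP % → 24 % 7 = 3. Stack: [1, 3]
BINARY_OP - → 1 - 3 = -2. Stack: [-2]
STORE_FAST p → p=-2. Stack: []
LOAD_FAST_LOAD_FAST p,p → push -2,-2. Stack: [-2, -2]
BINARY_OP * → -2 * -2 = 4. Stack: [4]
STORE_FAST p → p=4. Stack: []
LOAD_FAST_LOAD_FAST n,n → push 34,34. Stack: [34, 34]
BINARY_OP * → 34 * 34 = 1156. Stack: [1156]
STORE_FAST p → p=1156. Stack: []
LOAD_CONST → push 3. Stack: [3]
LOAD_FAST p → push 1156. Stack: [3, 1156]
BINARY_OP + → 3 + 1156 = 1159. Stack: [1159]
STORE_FAST y → y=1159. Stack: []
LOAD_FAST t → push 446. Stack: [446]
RETURN_VALUE → return 446.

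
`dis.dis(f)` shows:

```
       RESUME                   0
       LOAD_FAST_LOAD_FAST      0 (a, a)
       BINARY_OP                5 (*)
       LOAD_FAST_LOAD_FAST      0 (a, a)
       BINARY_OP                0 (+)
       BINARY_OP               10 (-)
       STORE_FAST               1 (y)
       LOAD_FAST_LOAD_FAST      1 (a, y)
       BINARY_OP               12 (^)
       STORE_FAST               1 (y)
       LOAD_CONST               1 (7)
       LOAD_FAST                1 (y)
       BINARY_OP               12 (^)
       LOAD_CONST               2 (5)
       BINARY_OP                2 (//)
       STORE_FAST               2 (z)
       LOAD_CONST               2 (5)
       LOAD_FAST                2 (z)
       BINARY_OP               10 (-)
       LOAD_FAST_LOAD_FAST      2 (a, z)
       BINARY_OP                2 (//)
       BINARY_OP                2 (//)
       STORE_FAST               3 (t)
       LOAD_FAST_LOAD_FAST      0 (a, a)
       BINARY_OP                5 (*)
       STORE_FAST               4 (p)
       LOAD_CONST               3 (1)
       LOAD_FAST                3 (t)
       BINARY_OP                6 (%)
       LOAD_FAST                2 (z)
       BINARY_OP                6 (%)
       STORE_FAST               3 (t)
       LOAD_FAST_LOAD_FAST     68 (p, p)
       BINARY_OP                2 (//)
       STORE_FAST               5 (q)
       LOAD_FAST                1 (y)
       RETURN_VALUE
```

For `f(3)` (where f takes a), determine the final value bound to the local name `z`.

LOAD_FAST_LOAD_FAST a,a → push 3,3. Stack: [3, 3]
BINARY_OP * → 3 * 3 = 9. Stack: [9]
LOAD_FAST_LOAD_FAST a,a → push 3,3. Stack: [9, 3, 3]
BINARY_OP + → 3 + 3 = 6. Stack: [9, 6]
BINARY_OP - → 9 - 6 = 3. Stack: [3]
STORE_FAST y → y=3. Stack: []
LOAD_FAST_LOAD_FAST a,y → push 3,3. Stack: [3, 3]
BINARY_OP ^ → 3 ^ 3 = 0. Stack: [0]
STORE_FAST y → y=0. Stack: []
LOAD_CONST → push 7. Stack: [7]
LOAD_FAST y → push 0. Stack: [7, 0]
BINARY_OP ^ → 7 ^ 0 = 7. Stack: [7]
LOAD_CONST → push 5. Stack: [7, 5]
BINARY_OP // → 7 // 5 = 1. Stack: [1]
STORE_FAST z → z=1. Stack: []
LOAD_CONST → push 5. Stack: [5]
LOAD_FAST z → push 1. Stack: [5, 1]
BINARY_OP - → 5 - 1 = 4. Stack: [4]
LOAD_FAST_LOAD_FAST a,z → push 3,1. Stack: [4, 3, 1]
BINARY_OP // → 3 // 1 = 3. Stack: [4, 3]
BINARY_OP // → 4 // 3 = 1. Stack: [1]
STORE_FAST t → t=1. Stack: []
LOAD_FAST_LOAD_FAST a,a → push 3,3. Stack: [3, 3]
BINARY_OP * → 3 * 3 = 9. Stack: [9]
STORE_FAST p → p=9. Stack: []
LOAD_CONST → push 1. Stack: [1]
LOAD_FAST t → push 1. Stack: [1, 1]
BINARY_OP % → 1 % 1 = 0. Stack: [0]
LOAD_FAST z → push 1. Stack: [0, 1]
BINARY_OP % → 0 % 1 = 0. Stack: [0]
STORE_FAST t → t=0. Stack: []
LOAD_FAST_LOAD_FAST p,p → push 9,9. Stack: [9, 9]
BINARY_OP // → 9 // 9 = 1. Stack: [1]
STORE_FAST q → q=1. Stack: []
LOAD_FAST y → push 0. Stack: [0]
RETURN_VALUE → return 0.

1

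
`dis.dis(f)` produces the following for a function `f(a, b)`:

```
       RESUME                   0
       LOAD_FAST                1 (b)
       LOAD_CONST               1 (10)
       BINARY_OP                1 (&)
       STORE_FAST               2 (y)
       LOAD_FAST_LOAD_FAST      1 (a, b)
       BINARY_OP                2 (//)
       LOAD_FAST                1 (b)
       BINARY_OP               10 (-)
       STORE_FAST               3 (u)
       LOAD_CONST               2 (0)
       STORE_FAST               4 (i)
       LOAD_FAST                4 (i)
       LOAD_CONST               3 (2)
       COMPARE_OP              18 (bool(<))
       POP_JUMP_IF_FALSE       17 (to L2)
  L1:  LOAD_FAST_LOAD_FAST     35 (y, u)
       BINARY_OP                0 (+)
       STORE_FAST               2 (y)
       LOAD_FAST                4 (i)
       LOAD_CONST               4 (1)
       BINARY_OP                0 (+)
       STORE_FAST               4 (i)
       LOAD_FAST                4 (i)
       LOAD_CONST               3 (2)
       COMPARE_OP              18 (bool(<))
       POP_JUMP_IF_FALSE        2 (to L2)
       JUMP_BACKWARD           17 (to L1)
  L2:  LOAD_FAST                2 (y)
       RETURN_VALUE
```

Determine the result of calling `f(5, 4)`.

-6

LOAD_FAST b → push 4. Stack: [4]
LOAD_CONST → push 10. Stack: [4, 10]
BINARY_OP & → 4 & 10 = 0. Stack: [0]
STORE_FAST y → y=0. Stack: []
LOAD_FAST_LOAD_FAST a,b → push 5,4. Stack: [5, 4]
BINARY_OP // → 5 // 4 = 1. Stack: [1]
LOAD_FAST b → push 4. Stack: [1, 4]
BINARY_OP - → 1 - 4 = -3. Stack: [-3]
STORE_FAST u → u=-3. Stack: []
LOAD_CONST → push 0. Stack: [0]
STORE_FAST i → i=0. Stack: []
LOAD_FAST i → push 0. Stack: [0]
LOAD_CONST → push 2. Stack: [0, 2]
COMPARE_OP bool(<) → 0 vs 2 = True. Stack: [True]
POP_JUMP_IF_FALSE → pop True; no jump. Stack: []
LOAD_FAST_LOAD_FAST y,u → push 0,-3. Stack: [0, -3]
BINARY_OP + → 0 + -3 = -3. Stack: [-3]
STORE_FAST y → y=-3. Stack: []
LOAD_FAST i → push 0. Stack: [0]
LOAD_CONST → push 1. Stack: [0, 1]
BINARY_OP + → 0 + 1 = 1. Stack: [1]
STORE_FAST i → i=1. Stack: []
LOAD_FAST i → push 1. Stack: [1]
LOAD_CONST → push 2. Stack: [1, 2]
COMPARE_OP bool(<) → 1 vs 2 = True. Stack: [True]
POP_JUMP_IF_FALSE → pop True; no jump. Stack: []
LOAD_FAST_LOAD_FAST y,u → push -3,-3. Stack: [-3, -3]
BINARY_OP + → -3 + -3 = -6. Stack: [-6]
STORE_FAST y → y=-6. Stack: []
LOAD_FAST i → push 1. Stack: [1]
LOAD_CONST → push 1. Stack: [1, 1]
BINARY_OP + → 1 + 1 = 2. Stack: [2]
STORE_FAST i → i=2. Stack: []
LOAD_FAST i → push 2. Stack: [2]
LOAD_CONST → push 2. Stack: [2, 2]
COMPARE_OP bool(<) → 2 vs 2 = False. Stack: [False]
POP_JUMP_IF_FALSE → pop False; jump. Stack: []
LOAD_FAST y → push -6. Stack: [-6]
RETURN_VALUE → return -6.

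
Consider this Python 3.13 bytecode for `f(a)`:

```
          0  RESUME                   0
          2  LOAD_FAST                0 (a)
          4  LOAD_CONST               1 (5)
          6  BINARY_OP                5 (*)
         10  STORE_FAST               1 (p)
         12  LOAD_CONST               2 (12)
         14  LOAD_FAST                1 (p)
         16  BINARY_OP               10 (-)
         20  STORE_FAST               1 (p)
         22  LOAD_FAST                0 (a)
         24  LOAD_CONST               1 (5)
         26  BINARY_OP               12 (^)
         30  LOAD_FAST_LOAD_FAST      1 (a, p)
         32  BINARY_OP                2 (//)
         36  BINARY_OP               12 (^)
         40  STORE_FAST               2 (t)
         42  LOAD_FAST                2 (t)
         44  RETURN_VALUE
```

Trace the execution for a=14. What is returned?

-12

LOAD_FAST a → push 14. Stack: [14]
LOAD_CONST → push 5. Stack: [14, 5]
BINARY_OP * → 14 * 5 = 70. Stack: [70]
STORE_FAST p → p=70. Stack: []
LOAD_CONST → push 12. Stack: [12]
LOAD_FAST p → push 70. Stack: [12, 70]
BINARY_OP - → 12 - 70 = -58. Stack: [-58]
STORE_FAST p → p=-58. Stack: []
LOAD_FAST a → push 14. Stack: [14]
LOAD_CONST → push 5. Stack: [14, 5]
BINARY_OP ^ → 14 ^ 5 = 11. Stack: [11]
LOAD_FAST_LOAD_FAST a,p → push 14,-58. Stack: [11, 14, -58]
BINARY_OP // → 14 // -58 = -1. Stack: [11, -1]
BINARY_OP ^ → 11 ^ -1 = -12. Stack: [-12]
STORE_FAST t → t=-12. Stack: []
LOAD_FAST t → push -12. Stack: [-12]
RETURN_VALUE → return -12.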